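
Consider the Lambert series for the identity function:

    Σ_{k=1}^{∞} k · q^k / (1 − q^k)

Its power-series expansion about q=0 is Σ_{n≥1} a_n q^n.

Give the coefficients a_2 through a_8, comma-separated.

n=2: 1·2 2·1  f→[1+2]=3
d|3:{3,1}  Σf=3+1=4
d|4:{4,2,1}  Σf=4+2+1=7
d|5:{1,5}  Σf=1+5=6
[q^6] f(1)=1,f(2)=2,f(3)=3,f(6)=6 ⇒ 12
[q^7] f(7)=7,f(1)=1 ⇒ 8
q^8  k|8↦f(k): 8:8 4:4 2:2 1:1  a_8=15

3, 4, 7, 6, 12, 8, 15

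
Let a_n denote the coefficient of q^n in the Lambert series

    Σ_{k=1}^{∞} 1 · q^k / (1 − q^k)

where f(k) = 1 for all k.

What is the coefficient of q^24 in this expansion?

[q^24] f(24)=1,f(12)=1,f(8)=1,f(6)=1,f(4)=1,f(3)=1,f(2)=1,f(1)=1 ⇒ 8

a_24 = 8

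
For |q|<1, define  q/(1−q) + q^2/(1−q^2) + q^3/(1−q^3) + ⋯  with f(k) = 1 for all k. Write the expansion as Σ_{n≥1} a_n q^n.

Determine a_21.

[q^21] f(1)=1,f(3)=1,f(7)=1,f(21)=1 ⇒ 4

a_21 = 4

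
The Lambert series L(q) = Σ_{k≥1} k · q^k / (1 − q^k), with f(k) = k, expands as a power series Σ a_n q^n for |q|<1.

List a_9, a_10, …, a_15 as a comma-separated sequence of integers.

q^9  k|9↦f(k): 1:1 3:3 9:9  a_9=13
q^10  k|10↦f(k): 1:1 2:2 5:5 10:10  a_10=18
[q^11] f(1)=1,f(11)=11 ⇒ 12
[q^12] f(1)=1,f(2)=2,f(3)=3,f(4)=4,f(6)=6,f(12)=12 ⇒ 28
n=13: 13·1 1·13  f→[13+1]=14
d|14:{14,7,2,1}  Σf=14+7+2+1=24
q^15  k|15↦f(k): 1:1 3:3 5:5 15:15  a_15=24

13, 18, 12, 28, 14, 24, 24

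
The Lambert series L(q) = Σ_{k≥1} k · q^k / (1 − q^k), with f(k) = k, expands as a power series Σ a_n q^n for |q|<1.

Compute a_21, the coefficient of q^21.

a_21 = 32

[q^21] f(1)=1,f(3)=3,f(7)=7,f(21)=21 ⇒ 32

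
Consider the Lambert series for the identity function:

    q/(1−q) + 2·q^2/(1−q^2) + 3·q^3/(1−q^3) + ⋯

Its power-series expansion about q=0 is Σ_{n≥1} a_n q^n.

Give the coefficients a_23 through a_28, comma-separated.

d|23:{1,23}  Σf=1+23=24
n=24: 1·24 2·12 3·8 4·6 6·4 8·3 12·2 24·1  f→[1+2+3+4+6+8+12+24]=60
n=25: 25·1 5·5 1·25  f→[25+5+1]=31
d|26:{1,2,13,26}  Σf=1+2+13+26=42
n=27: 27·1 9·3 3·9 1·27  f→[27+9+3+1]=40
q^28  k|28↦f(k): 1:1 2:2 4:4 7:7 14:14 28:28  a_28=56

24, 60, 31, 42, 40, 56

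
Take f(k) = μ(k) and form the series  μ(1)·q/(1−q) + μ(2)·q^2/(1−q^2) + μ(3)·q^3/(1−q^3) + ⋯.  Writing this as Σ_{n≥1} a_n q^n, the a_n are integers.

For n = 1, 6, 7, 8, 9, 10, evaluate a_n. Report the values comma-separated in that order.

1, 0, 0, 0, 0, 0

q^1  k|1↦μ(k): 1:1  a_1=1
q^6  k|6↦μ(k): 6:1 3:-1 2:-1 1:1  a_6=0
d|7:{7,1}  Σμ=(-1)+1=0
[q^8] μ(1)=1,μ(2)=-1,μ(4)=0,μ(8)=0 ⇒ 0
q^9  k|9↦μ(k): 1:1 3:-1 9:0  a_9=0
q^10  k|10↦μ(k): 10:1 5:-1 2:-1 1:1  a_10=0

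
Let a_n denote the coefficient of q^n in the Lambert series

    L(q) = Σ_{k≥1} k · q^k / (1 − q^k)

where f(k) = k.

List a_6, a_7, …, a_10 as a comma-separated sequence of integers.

d|6:{1,2,3,6}  Σf=1+2+3+6=12
q^7  k|7↦f(k): 7:7 1:1  a_7=8
q^8  k|8↦f(k): 8:8 4:4 2:2 1:1  a_8=15
d|9:{9,3,1}  Σf=9+3+1=13
q^10  k|10↦f(k): 1:1 2:2 5:5 10:10  a_10=18

12, 8, 15, 13, 18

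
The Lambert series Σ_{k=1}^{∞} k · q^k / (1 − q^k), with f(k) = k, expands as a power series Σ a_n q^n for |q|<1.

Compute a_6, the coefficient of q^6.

a_6 = 12

[q^6] f(1)=1,f(2)=2,f(3)=3,f(6)=6 ⇒ 12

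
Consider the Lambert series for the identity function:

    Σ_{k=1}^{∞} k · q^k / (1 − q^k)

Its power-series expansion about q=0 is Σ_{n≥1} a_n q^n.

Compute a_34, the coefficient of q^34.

a_34 = 54

d|34:{1,2,17,34}  Σf=1+2+17+34=54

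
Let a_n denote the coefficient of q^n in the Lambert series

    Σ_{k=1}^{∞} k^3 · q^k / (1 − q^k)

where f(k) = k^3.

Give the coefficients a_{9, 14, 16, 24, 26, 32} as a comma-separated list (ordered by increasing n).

[q^9] f(1)=1,f(3)=27,f(9)=729 ⇒ 757
[q^14] f(1)=1,f(2)=8,f(7)=343,f(14)=2744 ⇒ 3096
q^16  k|16↦f(k): 16:4096 8:512 4:64 2:8 1:1  a_16=4681
[q^24] f(24)=13824,f(12)=1728,f(8)=512,f(6)=216,f(4)=64,f(3)=27,f(2)=8,f(1)=1 ⇒ 16380
q^26  k|26↦f(k): 26:17576 13:2197 2:8 1:1  a_26=19782
d|32:{1,2,4,8,16,32}  Σf=1+8+64+512+4096+32768=37449

757, 3096, 4681, 16380, 19782, 37449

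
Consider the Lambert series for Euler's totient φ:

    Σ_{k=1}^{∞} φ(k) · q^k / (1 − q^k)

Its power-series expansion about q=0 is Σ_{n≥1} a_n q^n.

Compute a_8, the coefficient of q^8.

q^8  k|8↦φ(k): 1:1 2:1 4:2 8:4  a_8=8

a_8 = 8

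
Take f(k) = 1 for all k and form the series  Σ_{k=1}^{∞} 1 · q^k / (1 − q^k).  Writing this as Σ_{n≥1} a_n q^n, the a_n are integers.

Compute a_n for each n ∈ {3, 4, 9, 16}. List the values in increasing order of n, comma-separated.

q^3  k|3↦f(k): 3:1 1:1  a_3=2
[q^4] f(1)=1,f(2)=1,f(4)=1 ⇒ 3
n=9: 1·9 3·3 9·1  f→[1+1+1]=3
n=16: 16·1 8·2 4·4 2·8 1·16  f→[1+1+1+1+1]=5

2, 3, 3, 5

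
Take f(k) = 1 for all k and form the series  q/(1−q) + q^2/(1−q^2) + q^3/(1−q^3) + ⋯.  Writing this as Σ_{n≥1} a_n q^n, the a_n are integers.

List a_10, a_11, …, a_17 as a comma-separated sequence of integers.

4, 2, 6, 2, 4, 4, 5, 2

n=10: 10·1 5·2 2·5 1·10  f→[1+1+1+1]=4
[q^11] f(1)=1,f(11)=1 ⇒ 2
q^12  k|12↦f(k): 12:1 6:1 4:1 3:1 2:1 1:1  a_12=6
n=13: 13·1 1·13  f→[1+1]=2
q^14  k|14↦f(k): 1:1 2:1 7:1 14:1  a_14=4
q^15  k|15↦f(k): 1:1 3:1 5:1 15:1  a_15=4
q^16  k|16↦f(k): 16:1 8:1 4:1 2:1 1:1  a_16=5
[q^17] f(17)=1,f(1)=1 ⇒ 2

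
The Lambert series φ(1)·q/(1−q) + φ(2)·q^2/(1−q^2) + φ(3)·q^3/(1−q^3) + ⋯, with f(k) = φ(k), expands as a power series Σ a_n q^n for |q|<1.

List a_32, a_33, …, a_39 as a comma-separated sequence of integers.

d|32:{32,16,8,4,2,1}  Σφ=16+8+4+2+1+1=32
[q^33] φ(33)=20,φ(11)=10,φ(3)=2,φ(1)=1 ⇒ 33
[q^34] φ(34)=16,φ(17)=16,φ(2)=1,φ(1)=1 ⇒ 34
q^35  k|35↦φ(k): 35:24 7:6 5:4 1:1  a_35=35
q^36  k|36↦φ(k): 36:12 18:6 12:4 9:6 6:2 4:2 3:2 2:1 1:1  a_36=36
d|37:{1,37}  Σφ=1+36=37
[q^38] φ(38)=18,φ(19)=18,φ(2)=1,φ(1)=1 ⇒ 38
q^39  k|39↦φ(k): 39:24 13:12 3:2 1:1  a_39=39

32, 33, 34, 35, 36, 37, 38, 39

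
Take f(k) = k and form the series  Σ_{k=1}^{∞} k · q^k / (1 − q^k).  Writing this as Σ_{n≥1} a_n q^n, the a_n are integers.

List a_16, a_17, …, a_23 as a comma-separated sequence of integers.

31, 18, 39, 20, 42, 32, 36, 24

[q^16] f(1)=1,f(2)=2,f(4)=4,f(8)=8,f(16)=16 ⇒ 31
n=17: 17·1 1·17  f→[17+1]=18
[q^18] f(1)=1,f(2)=2,f(3)=3,f(6)=6,f(9)=9,f(18)=18 ⇒ 39
q^19  k|19↦f(k): 19:19 1:1  a_19=20
d|20:{20,10,5,4,2,1}  Σf=20+10+5+4+2+1=42
q^21  k|21↦f(k): 1:1 3:3 7:7 21:21  a_21=32
d|22:{22,11,2,1}  Σf=22+11+2+1=36
n=23: 1·23 23·1  f→[1+23]=24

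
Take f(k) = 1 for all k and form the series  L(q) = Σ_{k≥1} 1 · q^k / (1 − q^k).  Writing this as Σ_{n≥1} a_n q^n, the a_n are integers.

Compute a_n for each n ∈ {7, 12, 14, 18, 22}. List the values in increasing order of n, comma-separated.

d|7:{7,1}  Σf=1+1=2
d|12:{1,2,3,4,6,12}  Σf=1+1+1+1+1+1=6
q^14  k|14↦f(k): 14:1 7:1 2:1 1:1  a_14=4
q^18  k|18↦f(k): 1:1 2:1 3:1 6:1 9:1 18:1  a_18=6
n=22: 22·1 11·2 2·11 1·22  f→[1+1+1+1]=4

2, 6, 4, 6, 4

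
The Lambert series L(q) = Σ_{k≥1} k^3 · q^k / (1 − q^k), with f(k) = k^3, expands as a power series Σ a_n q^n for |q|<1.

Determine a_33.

a_33 = 37296

d|33:{1,3,11,33}  Σf=1+27+1331+35937=37296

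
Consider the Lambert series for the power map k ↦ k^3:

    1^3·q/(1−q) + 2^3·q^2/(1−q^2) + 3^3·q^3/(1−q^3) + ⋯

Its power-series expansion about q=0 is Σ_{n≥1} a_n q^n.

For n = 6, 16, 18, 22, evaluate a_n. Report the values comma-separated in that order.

q^6  k|6↦f(k): 6:216 3:27 2:8 1:1  a_6=252
[q^16] f(16)=4096,f(8)=512,f(4)=64,f(2)=8,f(1)=1 ⇒ 4681
n=18: 18·1 9·2 6·3 3·6 2·9 1·18  f→[5832+729+216+27+8+1]=6813
n=22: 22·1 11·2 2·11 1·22  f→[10648+1331+8+1]=11988

252, 4681, 6813, 11988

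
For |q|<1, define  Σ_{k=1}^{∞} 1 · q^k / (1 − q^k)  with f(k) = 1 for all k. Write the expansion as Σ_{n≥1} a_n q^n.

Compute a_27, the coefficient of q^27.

a_27 = 4

d|27:{1,3,9,27}  Σf=1+1+1+1=4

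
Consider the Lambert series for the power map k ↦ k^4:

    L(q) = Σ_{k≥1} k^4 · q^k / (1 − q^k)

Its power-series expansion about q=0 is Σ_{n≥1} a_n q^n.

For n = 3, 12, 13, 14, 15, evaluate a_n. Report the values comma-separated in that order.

82, 22386, 28562, 40834, 51332

d|3:{1,3}  Σf=1+81=82
q^12  k|12↦f(k): 1:1 2:16 3:81 4:256 6:1296 12:20736  a_12=22386
q^13  k|13↦f(k): 1:1 13:28561  a_13=28562
d|14:{1,2,7,14}  Σf=1+16+2401+38416=40834
[q^15] f(1)=1,f(3)=81,f(5)=625,f(15)=50625 ⇒ 51332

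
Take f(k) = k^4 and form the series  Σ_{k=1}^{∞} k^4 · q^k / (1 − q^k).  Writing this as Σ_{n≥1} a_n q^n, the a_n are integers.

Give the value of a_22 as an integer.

a_22 = 248914

n=22: 22·1 11·2 2·11 1·22  f→[234256+14641+16+1]=248914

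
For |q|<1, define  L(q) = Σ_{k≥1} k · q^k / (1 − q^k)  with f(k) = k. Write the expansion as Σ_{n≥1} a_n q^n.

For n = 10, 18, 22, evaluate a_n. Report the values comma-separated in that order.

18, 39, 36

n=10: 1·10 2·5 5·2 10·1  f→[1+2+5+10]=18
d|18:{18,9,6,3,2,1}  Σf=18+9+6+3+2+1=39
[q^22] f(1)=1,f(2)=2,f(11)=11,f(22)=22 ⇒ 36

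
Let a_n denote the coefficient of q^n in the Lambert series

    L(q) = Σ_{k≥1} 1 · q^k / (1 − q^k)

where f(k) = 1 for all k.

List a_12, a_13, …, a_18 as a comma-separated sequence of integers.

n=12: 12·1 6·2 4·3 3·4 2·6 1·12  f→[1+1+1+1+1+1]=6
[q^13] f(1)=1,f(13)=1 ⇒ 2
n=14: 1·14 2·7 7·2 14·1  f→[1+1+1+1]=4
d|15:{15,5,3,1}  Σf=1+1+1+1=4
q^16  k|16↦f(k): 16:1 8:1 4:1 2:1 1:1  a_16=5
q^17  k|17↦f(k): 17:1 1:1  a_17=2
q^18  k|18↦f(k): 1:1 2:1 3:1 6:1 9:1 18:1  a_18=6

6, 2, 4, 4, 5, 2, 6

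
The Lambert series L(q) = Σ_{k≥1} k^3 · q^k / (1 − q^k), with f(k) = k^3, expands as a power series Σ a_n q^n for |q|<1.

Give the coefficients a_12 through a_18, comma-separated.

2044, 2198, 3096, 3528, 4681, 4914, 6813

[q^12] f(12)=1728,f(6)=216,f(4)=64,f(3)=27,f(2)=8,f(1)=1 ⇒ 2044
[q^13] f(1)=1,f(13)=2197 ⇒ 2198
d|14:{1,2,7,14}  Σf=1+8+343+2744=3096
q^15  k|15↦f(k): 1:1 3:27 5:125 15:3375  a_15=3528
n=16: 16·1 8·2 4·4 2·8 1·16  f→[4096+512+64+8+1]=4681
[q^17] f(17)=4913,f(1)=1 ⇒ 4914
[q^18] f(18)=5832,f(9)=729,f(6)=216,f(3)=27,f(2)=8,f(1)=1 ⇒ 6813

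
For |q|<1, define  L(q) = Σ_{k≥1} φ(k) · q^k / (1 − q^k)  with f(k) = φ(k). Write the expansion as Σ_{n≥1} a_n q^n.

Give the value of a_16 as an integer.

n=16: 16·1 8·2 4·4 2·8 1·16  φ→[8+4+2+1+1]=16

a_16 = 16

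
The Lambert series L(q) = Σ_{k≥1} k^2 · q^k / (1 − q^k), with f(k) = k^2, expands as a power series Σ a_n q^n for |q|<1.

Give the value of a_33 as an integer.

d|33:{1,3,11,33}  Σf=1+9+121+1089=1220

a_33 = 1220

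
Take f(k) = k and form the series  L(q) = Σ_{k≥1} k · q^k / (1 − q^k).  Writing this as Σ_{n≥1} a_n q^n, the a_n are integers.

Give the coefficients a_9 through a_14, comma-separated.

13, 18, 12, 28, 14, 24

d|9:{1,3,9}  Σf=1+3+9=13
[q^10] f(10)=10,f(5)=5,f(2)=2,f(1)=1 ⇒ 18
[q^11] f(11)=11,f(1)=1 ⇒ 12
n=12: 1·12 2·6 3·4 4·3 6·2 12·1  f→[1+2+3+4+6+12]=28
q^13  k|13↦f(k): 1:1 13:13  a_13=14
[q^14] f(1)=1,f(2)=2,f(7)=7,f(14)=14 ⇒ 24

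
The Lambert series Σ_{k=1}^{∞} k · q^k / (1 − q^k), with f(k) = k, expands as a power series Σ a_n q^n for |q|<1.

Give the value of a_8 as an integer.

a_8 = 15

[q^8] f(1)=1,f(2)=2,f(4)=4,f(8)=8 ⇒ 15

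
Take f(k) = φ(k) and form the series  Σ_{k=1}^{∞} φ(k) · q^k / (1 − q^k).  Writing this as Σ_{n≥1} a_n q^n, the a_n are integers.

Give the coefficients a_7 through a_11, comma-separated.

n=7: 7·1 1·7  φ→[6+1]=7
n=8: 1·8 2·4 4·2 8·1  φ→[1+1+2+4]=8
d|9:{9,3,1}  Σφ=6+2+1=9
[q^10] φ(10)=4,φ(5)=4,φ(2)=1,φ(1)=1 ⇒ 10
n=11: 11·1 1·11  φ→[10+1]=11

7, 8, 9, 10, 11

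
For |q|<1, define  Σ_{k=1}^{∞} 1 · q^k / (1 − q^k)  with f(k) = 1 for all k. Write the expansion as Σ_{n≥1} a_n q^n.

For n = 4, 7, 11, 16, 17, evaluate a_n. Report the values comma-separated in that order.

q^4  k|4↦f(k): 4:1 2:1 1:1  a_4=3
n=7: 1·7 7·1  f→[1+1]=2
[q^11] f(11)=1,f(1)=1 ⇒ 2
n=16: 1·16 2·8 4·4 8·2 16·1  f→[1+1+1+1+1]=5
[q^17] f(17)=1,f(1)=1 ⇒ 2

3, 2, 2, 5, 2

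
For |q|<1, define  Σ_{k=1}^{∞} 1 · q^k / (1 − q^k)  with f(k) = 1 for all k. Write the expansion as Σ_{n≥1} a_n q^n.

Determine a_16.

q^16  k|16↦f(k): 1:1 2:1 4:1 8:1 16:1  a_16=5

a_16 = 5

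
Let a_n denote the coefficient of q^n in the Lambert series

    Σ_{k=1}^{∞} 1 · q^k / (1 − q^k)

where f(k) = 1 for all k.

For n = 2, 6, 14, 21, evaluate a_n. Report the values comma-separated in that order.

2, 4, 4, 4

n=2: 1·2 2·1  f→[1+1]=2
d|6:{6,3,2,1}  Σf=1+1+1+1=4
[q^14] f(1)=1,f(2)=1,f(7)=1,f(14)=1 ⇒ 4
[q^21] f(21)=1,f(7)=1,f(3)=1,f(1)=1 ⇒ 4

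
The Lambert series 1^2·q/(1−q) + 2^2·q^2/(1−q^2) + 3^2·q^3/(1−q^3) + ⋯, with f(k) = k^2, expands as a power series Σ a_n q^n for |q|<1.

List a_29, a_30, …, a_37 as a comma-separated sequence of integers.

842, 1300, 962, 1365, 1220, 1450, 1300, 1911, 1370

q^29  k|29↦f(k): 29:841 1:1  a_29=842
d|30:{30,15,10,6,5,3,2,1}  Σf=900+225+100+36+25+9+4+1=1300
q^31  k|31↦f(k): 1:1 31:961  a_31=962
n=32: 1·32 2·16 4·8 8·4 16·2 32·1  f→[1+4+16+64+256+1024]=1365
d|33:{33,11,3,1}  Σf=1089+121+9+1=1220
n=34: 34·1 17·2 2·17 1·34  f→[1156+289+4+1]=1450
n=35: 35·1 7·5 5·7 1·35  f→[1225+49+25+1]=1300
n=36: 36·1 18·2 12·3 9·4 6·6 4·9 3·12 2·18 1·36  f→[1296+324+144+81+36+16+9+4+1]=1911
n=37: 37·1 1·37  f→[1369+1]=1370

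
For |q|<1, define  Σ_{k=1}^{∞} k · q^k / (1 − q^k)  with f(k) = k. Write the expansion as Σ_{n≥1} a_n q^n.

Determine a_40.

a_40 = 90

d|40:{1,2,4,5,8,10,20,40}  Σf=1+2+4+5+8+10+20+40=90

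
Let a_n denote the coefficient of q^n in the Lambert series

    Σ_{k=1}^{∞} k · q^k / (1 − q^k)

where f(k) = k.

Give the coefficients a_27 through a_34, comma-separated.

40, 56, 30, 72, 32, 63, 48, 54

[q^27] f(27)=27,f(9)=9,f(3)=3,f(1)=1 ⇒ 40
q^28  k|28↦f(k): 1:1 2:2 4:4 7:7 14:14 28:28  a_28=56
q^29  k|29↦f(k): 29:29 1:1  a_29=30
n=30: 1·30 2·15 3·10 5·6 6·5 10·3 15·2 30·1  f→[1+2+3+5+6+10+15+30]=72
q^31  k|31↦f(k): 31:31 1:1  a_31=32
d|32:{1,2,4,8,16,32}  Σf=1+2+4+8+16+32=63
n=33: 1·33 3·11 11·3 33·1  f→[1+3+11+33]=48
n=34: 1·34 2·17 17·2 34·1  f→[1+2+17+34]=54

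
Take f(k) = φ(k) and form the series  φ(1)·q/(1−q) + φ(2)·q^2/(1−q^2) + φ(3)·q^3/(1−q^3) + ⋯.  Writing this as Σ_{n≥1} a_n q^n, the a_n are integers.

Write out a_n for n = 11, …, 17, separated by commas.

q^11  k|11↦φ(k): 11:10 1:1  a_11=11
[q^12] φ(12)=4,φ(6)=2,φ(4)=2,φ(3)=2,φ(2)=1,φ(1)=1 ⇒ 12
n=13: 13·1 1·13  φ→[12+1]=13
n=14: 14·1 7·2 2·7 1·14  φ→[6+6+1+1]=14
[q^15] φ(1)=1,φ(3)=2,φ(5)=4,φ(15)=8 ⇒ 15
q^16  k|16↦φ(k): 16:8 8:4 4:2 2:1 1:1  a_16=16
[q^17] φ(1)=1,φ(17)=16 ⇒ 17

11, 12, 13, 14, 15, 16, 17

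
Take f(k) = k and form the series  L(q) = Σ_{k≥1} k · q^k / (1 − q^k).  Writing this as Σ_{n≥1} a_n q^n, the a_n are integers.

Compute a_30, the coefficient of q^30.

n=30: 30·1 15·2 10·3 6·5 5·6 3·10 2·15 1·30  f→[30+15+10+6+5+3+2+1]=72

a_30 = 72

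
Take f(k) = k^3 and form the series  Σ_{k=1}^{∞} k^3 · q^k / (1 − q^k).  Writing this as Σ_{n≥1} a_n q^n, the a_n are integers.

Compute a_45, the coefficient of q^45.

a_45 = 95382

d|45:{45,15,9,5,3,1}  Σf=91125+3375+729+125+27+1=95382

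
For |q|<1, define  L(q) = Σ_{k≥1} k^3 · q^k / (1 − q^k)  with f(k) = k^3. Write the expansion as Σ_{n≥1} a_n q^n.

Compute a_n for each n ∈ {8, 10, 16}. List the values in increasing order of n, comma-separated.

585, 1134, 4681

q^8  k|8↦f(k): 1:1 2:8 4:64 8:512  a_8=585
d|10:{10,5,2,1}  Σf=1000+125+8+1=1134
d|16:{16,8,4,2,1}  Σf=4096+512+64+8+1=4681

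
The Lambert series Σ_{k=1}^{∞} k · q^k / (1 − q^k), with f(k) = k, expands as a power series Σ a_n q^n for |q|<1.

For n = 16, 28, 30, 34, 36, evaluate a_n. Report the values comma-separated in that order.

n=16: 1·16 2·8 4·4 8·2 16·1  f→[1+2+4+8+16]=31
n=28: 1·28 2·14 4·7 7·4 14·2 28·1  f→[1+2+4+7+14+28]=56
n=30: 30·1 15·2 10·3 6·5 5·6 3·10 2·15 1·30  f→[30+15+10+6+5+3+2+1]=72
d|34:{34,17,2,1}  Σf=34+17+2+1=54
n=36: 1·36 2·18 3·12 4·9 6·6 9·4 12·3 18·2 36·1  f→[1+2+3+4+6+9+12+18+36]=91

31, 56, 72, 54, 91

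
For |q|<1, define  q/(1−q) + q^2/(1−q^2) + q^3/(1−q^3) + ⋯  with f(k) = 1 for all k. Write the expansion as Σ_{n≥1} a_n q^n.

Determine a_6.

a_6 = 4

n=6: 1·6 2·3 3·2 6·1  f→[1+1+1+1]=4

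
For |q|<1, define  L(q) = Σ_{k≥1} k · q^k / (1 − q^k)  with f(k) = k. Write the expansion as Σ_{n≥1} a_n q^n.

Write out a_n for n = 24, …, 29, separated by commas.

60, 31, 42, 40, 56, 30

d|24:{24,12,8,6,4,3,2,1}  Σf=24+12+8+6+4+3+2+1=60
q^25  k|25↦f(k): 25:25 5:5 1:1  a_25=31
q^26  k|26↦f(k): 26:26 13:13 2:2 1:1  a_26=42
[q^27] f(1)=1,f(3)=3,f(9)=9,f(27)=27 ⇒ 40
[q^28] f(1)=1,f(2)=2,f(4)=4,f(7)=7,f(14)=14,f(28)=28 ⇒ 56
d|29:{29,1}  Σf=29+1=30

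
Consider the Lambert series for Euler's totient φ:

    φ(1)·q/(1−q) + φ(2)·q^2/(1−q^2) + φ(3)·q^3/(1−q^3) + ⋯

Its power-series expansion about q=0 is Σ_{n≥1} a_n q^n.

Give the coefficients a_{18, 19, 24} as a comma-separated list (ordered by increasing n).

[q^18] φ(18)=6,φ(9)=6,φ(6)=2,φ(3)=2,φ(2)=1,φ(1)=1 ⇒ 18
d|19:{19,1}  Σφ=18+1=19
[q^24] φ(1)=1,φ(2)=1,φ(3)=2,φ(4)=2,φ(6)=2,φ(8)=4,φ(12)=4,φ(24)=8 ⇒ 24

18, 19, 24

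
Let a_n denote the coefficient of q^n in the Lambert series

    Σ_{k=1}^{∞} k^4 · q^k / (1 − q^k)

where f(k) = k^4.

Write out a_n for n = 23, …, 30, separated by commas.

n=23: 1·23 23·1  f→[1+279841]=279842
d|24:{1,2,3,4,6,8,12,24}  Σf=1+16+81+256+1296+4096+20736+331776=358258
n=25: 25·1 5·5 1·25  f→[390625+625+1]=391251
q^26  k|26↦f(k): 1:1 2:16 13:28561 26:456976  a_26=485554
d|27:{27,9,3,1}  Σf=531441+6561+81+1=538084
[q^28] f(1)=1,f(2)=16,f(4)=256,f(7)=2401,f(14)=38416,f(28)=614656 ⇒ 655746
[q^29] f(1)=1,f(29)=707281 ⇒ 707282
d|30:{1,2,3,5,6,10,15,30}  Σf=1+16+81+625+1296+10000+50625+810000=872644

279842, 358258, 391251, 485554, 538084, 655746, 707282, 872644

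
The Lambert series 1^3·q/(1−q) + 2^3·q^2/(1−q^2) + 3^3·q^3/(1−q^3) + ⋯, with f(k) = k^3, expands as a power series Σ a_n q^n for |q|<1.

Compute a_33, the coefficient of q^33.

q^33  k|33↦f(k): 1:1 3:27 11:1331 33:35937  a_33=37296

a_33 = 37296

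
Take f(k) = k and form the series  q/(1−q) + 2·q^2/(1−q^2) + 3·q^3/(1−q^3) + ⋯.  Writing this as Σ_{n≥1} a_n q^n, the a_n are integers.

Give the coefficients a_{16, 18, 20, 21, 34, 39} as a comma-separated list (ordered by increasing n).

n=16: 1·16 2·8 4·4 8·2 16·1  f→[1+2+4+8+16]=31
n=18: 18·1 9·2 6·3 3·6 2·9 1·18  f→[18+9+6+3+2+1]=39
d|20:{1,2,4,5,10,20}  Σf=1+2+4+5+10+20=42
q^21  k|21↦f(k): 21:21 7:7 3:3 1:1  a_21=32
d|34:{34,17,2,1}  Σf=34+17+2+1=54
n=39: 1·39 3·13 13·3 39·1  f→[1+3+13+39]=56

31, 39, 42, 32, 54, 56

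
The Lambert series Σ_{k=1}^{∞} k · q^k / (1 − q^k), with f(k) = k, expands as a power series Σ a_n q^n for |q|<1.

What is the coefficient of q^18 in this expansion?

d|18:{1,2,3,6,9,18}  Σf=1+2+3+6+9+18=39

a_18 = 39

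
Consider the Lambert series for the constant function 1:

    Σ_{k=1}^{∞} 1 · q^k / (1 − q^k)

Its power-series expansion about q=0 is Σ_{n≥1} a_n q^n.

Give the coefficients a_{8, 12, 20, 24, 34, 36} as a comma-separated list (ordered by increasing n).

4, 6, 6, 8, 4, 9

q^8  k|8↦f(k): 8:1 4:1 2:1 1:1  a_8=4
n=12: 12·1 6·2 4·3 3·4 2·6 1·12  f→[1+1+1+1+1+1]=6
n=20: 1·20 2·10 4·5 5·4 10·2 20·1  f→[1+1+1+1+1+1]=6
q^24  k|24↦f(k): 1:1 2:1 3:1 4:1 6:1 8:1 12:1 24:1  a_24=8
q^34  k|34↦f(k): 1:1 2:1 17:1 34:1  a_34=4
n=36: 1·36 2·18 3·12 4·9 6·6 9·4 12·3 18·2 36·1  f→[1+1+1+1+1+1+1+1+1]=9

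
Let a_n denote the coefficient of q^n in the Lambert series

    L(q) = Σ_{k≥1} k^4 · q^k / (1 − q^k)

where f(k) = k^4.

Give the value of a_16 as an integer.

d|16:{1,2,4,8,16}  Σf=1+16+256+4096+65536=69905

a_16 = 69905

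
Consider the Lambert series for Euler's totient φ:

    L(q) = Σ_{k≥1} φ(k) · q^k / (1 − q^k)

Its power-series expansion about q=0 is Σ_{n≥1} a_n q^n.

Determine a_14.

q^14  k|14↦φ(k): 14:6 7:6 2:1 1:1  a_14=14

a_14 = 14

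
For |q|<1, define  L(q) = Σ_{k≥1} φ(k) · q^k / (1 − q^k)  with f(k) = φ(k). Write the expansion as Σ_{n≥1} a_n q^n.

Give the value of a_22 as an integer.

n=22: 1·22 2·11 11·2 22·1  φ→[1+1+10+10]=22

a_22 = 22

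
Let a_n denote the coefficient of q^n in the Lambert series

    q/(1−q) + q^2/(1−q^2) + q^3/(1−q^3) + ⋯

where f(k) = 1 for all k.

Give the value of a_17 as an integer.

d|17:{17,1}  Σf=1+1=2

a_17 = 2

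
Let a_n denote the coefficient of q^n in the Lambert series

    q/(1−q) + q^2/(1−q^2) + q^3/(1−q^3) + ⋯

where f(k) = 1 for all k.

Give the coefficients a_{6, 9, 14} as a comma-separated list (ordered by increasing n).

4, 3, 4

[q^6] f(1)=1,f(2)=1,f(3)=1,f(6)=1 ⇒ 4
n=9: 1·9 3·3 9·1  f→[1+1+1]=3
n=14: 1·14 2·7 7·2 14·1  f→[1+1+1+1]=4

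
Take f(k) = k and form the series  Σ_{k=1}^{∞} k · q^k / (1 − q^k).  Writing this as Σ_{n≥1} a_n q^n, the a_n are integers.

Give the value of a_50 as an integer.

n=50: 50·1 25·2 10·5 5·10 2·25 1·50  f→[50+25+10+5+2+1]=93

a_50 = 93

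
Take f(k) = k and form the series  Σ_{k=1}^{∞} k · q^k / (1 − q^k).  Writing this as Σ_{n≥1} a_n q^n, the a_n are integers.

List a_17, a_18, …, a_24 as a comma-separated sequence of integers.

18, 39, 20, 42, 32, 36, 24, 60

d|17:{17,1}  Σf=17+1=18
n=18: 18·1 9·2 6·3 3·6 2·9 1·18  f→[18+9+6+3+2+1]=39
q^19  k|19↦f(k): 1:1 19:19  a_19=20
n=20: 20·1 10·2 5·4 4·5 2·10 1·20  f→[20+10+5+4+2+1]=42
n=21: 21·1 7·3 3·7 1·21  f→[21+7+3+1]=32
d|22:{1,2,11,22}  Σf=1+2+11+22=36
q^23  k|23↦f(k): 1:1 23:23  a_23=24
n=24: 1·24 2·12 3·8 4·6 6·4 8·3 12·2 24·1  f→[1+2+3+4+6+8+12+24]=60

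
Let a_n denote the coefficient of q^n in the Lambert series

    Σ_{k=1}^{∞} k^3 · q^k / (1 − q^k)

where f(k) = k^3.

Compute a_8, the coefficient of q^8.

d|8:{8,4,2,1}  Σf=512+64+8+1=585

a_8 = 585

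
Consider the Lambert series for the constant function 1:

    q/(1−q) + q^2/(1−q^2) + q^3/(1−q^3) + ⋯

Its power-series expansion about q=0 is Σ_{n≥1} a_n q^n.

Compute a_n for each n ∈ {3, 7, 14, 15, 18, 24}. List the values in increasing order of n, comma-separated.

2, 2, 4, 4, 6, 8

q^3  k|3↦f(k): 3:1 1:1  a_3=2
d|7:{7,1}  Σf=1+1=2
d|14:{1,2,7,14}  Σf=1+1+1+1=4
q^15  k|15↦f(k): 1:1 3:1 5:1 15:1  a_15=4
q^18  k|18↦f(k): 18:1 9:1 6:1 3:1 2:1 1:1  a_18=6
q^24  k|24↦f(k): 1:1 2:1 3:1 4:1 6:1 8:1 12:1 24:1  a_24=8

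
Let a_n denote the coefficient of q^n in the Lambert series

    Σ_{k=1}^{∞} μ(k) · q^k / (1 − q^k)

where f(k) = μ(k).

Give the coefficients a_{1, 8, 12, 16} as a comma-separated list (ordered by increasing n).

[q^1] μ(1)=1 ⇒ 1
n=8: 8·1 4·2 2·4 1·8  μ→[0+0+(-1)+1]=0
n=12: 12·1 6·2 4·3 3·4 2·6 1·12  μ→[0+1+0+(-1)+(-1)+1]=0
[q^16] μ(16)=0,μ(8)=0,μ(4)=0,μ(2)=-1,μ(1)=1 ⇒ 0

1, 0, 0, 0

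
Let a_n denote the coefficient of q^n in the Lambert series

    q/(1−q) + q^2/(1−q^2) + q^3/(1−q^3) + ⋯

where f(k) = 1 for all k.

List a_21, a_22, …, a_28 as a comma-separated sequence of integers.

4, 4, 2, 8, 3, 4, 4, 6

d|21:{21,7,3,1}  Σf=1+1+1+1=4
d|22:{22,11,2,1}  Σf=1+1+1+1=4
n=23: 23·1 1·23  f→[1+1]=2
[q^24] f(24)=1,f(12)=1,f(8)=1,f(6)=1,f(4)=1,f(3)=1,f(2)=1,f(1)=1 ⇒ 8
[q^25] f(25)=1,f(5)=1,f(1)=1 ⇒ 3
d|26:{1,2,13,26}  Σf=1+1+1+1=4
q^27  k|27↦f(k): 27:1 9:1 3:1 1:1  a_27=4
n=28: 28·1 14·2 7·4 4·7 2·14 1·28  f→[1+1+1+1+1+1]=6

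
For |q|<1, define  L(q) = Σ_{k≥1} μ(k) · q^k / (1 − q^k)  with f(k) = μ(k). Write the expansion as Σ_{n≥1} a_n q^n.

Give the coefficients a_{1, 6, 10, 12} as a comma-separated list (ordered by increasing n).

1, 0, 0, 0

d|1:{1}  Σμ=1=1
n=6: 6·1 3·2 2·3 1·6  μ→[1+(-1)+(-1)+1]=0
d|10:{10,5,2,1}  Σμ=1+(-1)+(-1)+1=0
d|12:{1,2,3,4,6,12}  Σμ=1+(-1)+(-1)+0+1+0=0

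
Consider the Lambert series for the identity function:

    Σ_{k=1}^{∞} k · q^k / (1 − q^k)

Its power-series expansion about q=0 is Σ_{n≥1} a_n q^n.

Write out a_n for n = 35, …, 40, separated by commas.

48, 91, 38, 60, 56, 90

[q^35] f(35)=35,f(7)=7,f(5)=5,f(1)=1 ⇒ 48
q^36  k|36↦f(k): 36:36 18:18 12:12 9:9 6:6 4:4 3:3 2:2 1:1  a_36=91
n=37: 37·1 1·37  f→[37+1]=38
d|38:{1,2,19,38}  Σf=1+2+19+38=60
q^39  k|39↦f(k): 39:39 13:13 3:3 1:1  a_39=56
d|40:{40,20,10,8,5,4,2,1}  Σf=40+20+10+8+5+4+2+1=90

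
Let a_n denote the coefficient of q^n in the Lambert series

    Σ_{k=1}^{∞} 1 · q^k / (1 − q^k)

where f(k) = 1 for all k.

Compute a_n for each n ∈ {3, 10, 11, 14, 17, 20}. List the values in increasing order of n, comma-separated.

2, 4, 2, 4, 2, 6

q^3  k|3↦f(k): 1:1 3:1  a_3=2
[q^10] f(10)=1,f(5)=1,f(2)=1,f(1)=1 ⇒ 4
d|11:{11,1}  Σf=1+1=2
q^14  k|14↦f(k): 14:1 7:1 2:1 1:1  a_14=4
d|17:{17,1}  Σf=1+1=2
d|20:{1,2,4,5,10,20}  Σf=1+1+1+1+1+1=6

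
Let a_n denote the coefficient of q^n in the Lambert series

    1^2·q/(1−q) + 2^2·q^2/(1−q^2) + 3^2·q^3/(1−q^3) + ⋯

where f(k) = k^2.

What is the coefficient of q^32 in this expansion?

n=32: 32·1 16·2 8·4 4·8 2·16 1·32  f→[1024+256+64+16+4+1]=1365

a_32 = 1365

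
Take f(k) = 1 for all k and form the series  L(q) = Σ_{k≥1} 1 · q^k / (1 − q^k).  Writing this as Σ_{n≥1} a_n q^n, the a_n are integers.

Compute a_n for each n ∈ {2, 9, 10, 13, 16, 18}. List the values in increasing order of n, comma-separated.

2, 3, 4, 2, 5, 6

q^2  k|2↦f(k): 1:1 2:1  a_2=2
[q^9] f(1)=1,f(3)=1,f(9)=1 ⇒ 3
d|10:{1,2,5,10}  Σf=1+1+1+1=4
[q^13] f(13)=1,f(1)=1 ⇒ 2
d|16:{1,2,4,8,16}  Σf=1+1+1+1+1=5
n=18: 18·1 9·2 6·3 3·6 2·9 1·18  f→[1+1+1+1+1+1]=6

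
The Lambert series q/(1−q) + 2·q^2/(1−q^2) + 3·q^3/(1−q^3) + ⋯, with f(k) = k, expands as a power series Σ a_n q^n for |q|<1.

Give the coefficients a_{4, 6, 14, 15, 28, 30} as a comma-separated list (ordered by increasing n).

q^4  k|4↦f(k): 4:4 2:2 1:1  a_4=7
q^6  k|6↦f(k): 1:1 2:2 3:3 6:6  a_6=12
d|14:{1,2,7,14}  Σf=1+2+7+14=24
[q^15] f(15)=15,f(5)=5,f(3)=3,f(1)=1 ⇒ 24
n=28: 1·28 2·14 4·7 7·4 14·2 28·1  f→[1+2+4+7+14+28]=56
[q^30] f(30)=30,f(15)=15,f(10)=10,f(6)=6,f(5)=5,f(3)=3,f(2)=2,f(1)=1 ⇒ 72

7, 12, 24, 24, 56, 72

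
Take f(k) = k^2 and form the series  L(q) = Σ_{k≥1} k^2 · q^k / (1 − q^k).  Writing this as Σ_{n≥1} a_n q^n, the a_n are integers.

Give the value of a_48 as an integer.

a_48 = 3410

n=48: 1·48 2·24 3·16 4·12 6·8 8·6 12·4 16·3 24·2 48·1  f→[1+4+9+16+36+64+144+256+576+2304]=3410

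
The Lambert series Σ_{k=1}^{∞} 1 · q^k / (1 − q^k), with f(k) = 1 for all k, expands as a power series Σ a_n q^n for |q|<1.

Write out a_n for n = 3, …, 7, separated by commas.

2, 3, 2, 4, 2

[q^3] f(3)=1,f(1)=1 ⇒ 2
d|4:{1,2,4}  Σf=1+1+1=3
q^5  k|5↦f(k): 1:1 5:1  a_5=2
d|6:{1,2,3,6}  Σf=1+1+1+1=4
d|7:{7,1}  Σf=1+1=2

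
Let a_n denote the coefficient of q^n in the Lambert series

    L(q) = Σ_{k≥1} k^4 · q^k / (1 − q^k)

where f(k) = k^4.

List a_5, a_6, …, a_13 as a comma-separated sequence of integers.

626, 1394, 2402, 4369, 6643, 10642, 14642, 22386, 28562

[q^5] f(5)=625,f(1)=1 ⇒ 626
d|6:{6,3,2,1}  Σf=1296+81+16+1=1394
[q^7] f(1)=1,f(7)=2401 ⇒ 2402
n=8: 1·8 2·4 4·2 8·1  f→[1+16+256+4096]=4369
q^9  k|9↦f(k): 9:6561 3:81 1:1  a_9=6643
[q^10] f(10)=10000,f(5)=625,f(2)=16,f(1)=1 ⇒ 10642
n=11: 1·11 11·1  f→[1+14641]=14642
n=12: 12·1 6·2 4·3 3·4 2·6 1·12  f→[20736+1296+256+81+16+1]=22386
n=13: 1·13 13·1  f→[1+28561]=28562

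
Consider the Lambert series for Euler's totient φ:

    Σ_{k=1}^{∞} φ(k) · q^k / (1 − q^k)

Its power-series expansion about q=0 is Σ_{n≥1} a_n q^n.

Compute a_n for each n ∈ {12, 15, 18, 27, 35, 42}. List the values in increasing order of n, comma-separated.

n=12: 12·1 6·2 4·3 3·4 2·6 1·12  φ→[4+2+2+2+1+1]=12
q^15  k|15↦φ(k): 15:8 5:4 3:2 1:1  a_15=15
n=18: 18·1 9·2 6·3 3·6 2·9 1·18  φ→[6+6+2+2+1+1]=18
q^27  k|27↦φ(k): 1:1 3:2 9:6 27:18  a_27=27
[q^35] φ(35)=24,φ(7)=6,φ(5)=4,φ(1)=1 ⇒ 35
q^42  k|42↦φ(k): 42:12 21:12 14:6 7:6 6:2 3:2 2:1 1:1  a_42=42

12, 15, 18, 27, 35, 42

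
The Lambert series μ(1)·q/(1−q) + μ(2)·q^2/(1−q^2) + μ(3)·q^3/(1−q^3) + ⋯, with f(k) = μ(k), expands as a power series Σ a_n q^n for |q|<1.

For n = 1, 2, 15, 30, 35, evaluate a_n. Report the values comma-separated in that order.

d|1:{1}  Σμ=1=1
n=2: 1·2 2·1  μ→[1+(-1)]=0
d|15:{1,3,5,15}  Σμ=1+(-1)+(-1)+1=0
d|30:{1,2,3,5,6,10,15,30}  Σμ=1+(-1)+(-1)+(-1)+1+1+1+(-1)=0
d|35:{35,7,5,1}  Σμ=1+(-1)+(-1)+1=0

1, 0, 0, 0, 0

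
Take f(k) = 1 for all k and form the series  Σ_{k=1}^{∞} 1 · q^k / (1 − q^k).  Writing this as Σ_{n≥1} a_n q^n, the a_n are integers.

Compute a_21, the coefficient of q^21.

a_21 = 4

d|21:{21,7,3,1}  Σf=1+1+1+1=4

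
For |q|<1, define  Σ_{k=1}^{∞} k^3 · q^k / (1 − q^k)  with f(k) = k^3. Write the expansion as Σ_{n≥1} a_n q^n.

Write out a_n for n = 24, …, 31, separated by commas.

16380, 15751, 19782, 20440, 25112, 24390, 31752, 29792

q^24  k|24↦f(k): 24:13824 12:1728 8:512 6:216 4:64 3:27 2:8 1:1  a_24=16380
q^25  k|25↦f(k): 25:15625 5:125 1:1  a_25=15751
q^26  k|26↦f(k): 1:1 2:8 13:2197 26:17576  a_26=19782
[q^27] f(27)=19683,f(9)=729,f(3)=27,f(1)=1 ⇒ 20440
n=28: 28·1 14·2 7·4 4·7 2·14 1·28  f→[21952+2744+343+64+8+1]=25112
[q^29] f(29)=24389,f(1)=1 ⇒ 24390
d|30:{1,2,3,5,6,10,15,30}  Σf=1+8+27+125+216+1000+3375+27000=31752
q^31  k|31↦f(k): 1:1 31:29791  a_31=29792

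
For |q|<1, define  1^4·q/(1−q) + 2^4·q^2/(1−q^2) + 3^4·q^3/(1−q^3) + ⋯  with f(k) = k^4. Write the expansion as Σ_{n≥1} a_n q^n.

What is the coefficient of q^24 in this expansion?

[q^24] f(1)=1,f(2)=16,f(3)=81,f(4)=256,f(6)=1296,f(8)=4096,f(12)=20736,f(24)=331776 ⇒ 358258

a_24 = 358258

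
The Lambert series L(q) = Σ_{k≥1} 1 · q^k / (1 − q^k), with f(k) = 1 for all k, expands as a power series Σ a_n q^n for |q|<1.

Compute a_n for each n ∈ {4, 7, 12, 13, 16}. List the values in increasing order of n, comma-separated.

d|4:{1,2,4}  Σf=1+1+1=3
[q^7] f(1)=1,f(7)=1 ⇒ 2
q^12  k|12↦f(k): 1:1 2:1 3:1 4:1 6:1 12:1  a_12=6
[q^13] f(13)=1,f(1)=1 ⇒ 2
n=16: 16·1 8·2 4·4 2·8 1·16  f→[1+1+1+1+1]=5

3, 2, 6, 2, 5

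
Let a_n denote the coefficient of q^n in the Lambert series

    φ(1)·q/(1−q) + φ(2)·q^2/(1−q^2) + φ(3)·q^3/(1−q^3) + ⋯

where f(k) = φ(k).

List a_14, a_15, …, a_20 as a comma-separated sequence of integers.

q^14  k|14↦φ(k): 14:6 7:6 2:1 1:1  a_14=14
n=15: 15·1 5·3 3·5 1·15  φ→[8+4+2+1]=15
n=16: 1·16 2·8 4·4 8·2 16·1  φ→[1+1+2+4+8]=16
d|17:{17,1}  Σφ=16+1=17
q^18  k|18↦φ(k): 1:1 2:1 3:2 6:2 9:6 18:6  a_18=18
d|19:{1,19}  Σφ=1+18=19
q^20  k|20↦φ(k): 1:1 2:1 4:2 5:4 10:4 20:8  a_20=20

14, 15, 16, 17, 18, 19, 20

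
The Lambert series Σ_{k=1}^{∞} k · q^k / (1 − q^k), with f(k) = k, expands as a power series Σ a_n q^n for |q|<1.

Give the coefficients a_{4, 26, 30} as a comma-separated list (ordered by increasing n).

7, 42, 72

q^4  k|4↦f(k): 4:4 2:2 1:1  a_4=7
[q^26] f(26)=26,f(13)=13,f(2)=2,f(1)=1 ⇒ 42
d|30:{1,2,3,5,6,10,15,30}  Σf=1+2+3+5+6+10+15+30=72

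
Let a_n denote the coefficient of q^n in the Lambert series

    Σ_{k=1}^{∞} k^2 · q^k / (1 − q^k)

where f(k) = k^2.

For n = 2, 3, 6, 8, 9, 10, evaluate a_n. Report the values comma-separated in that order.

q^2  k|2↦f(k): 2:4 1:1  a_2=5
d|3:{3,1}  Σf=9+1=10
d|6:{1,2,3,6}  Σf=1+4+9+36=50
n=8: 8·1 4·2 2·4 1·8  f→[64+16+4+1]=85
[q^9] f(1)=1,f(3)=9,f(9)=81 ⇒ 91
n=10: 10·1 5·2 2·5 1·10  f→[100+25+4+1]=130

5, 10, 50, 85, 91, 130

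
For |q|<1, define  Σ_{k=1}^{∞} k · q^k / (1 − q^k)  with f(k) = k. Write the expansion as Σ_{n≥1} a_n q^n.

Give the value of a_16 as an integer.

a_16 = 31

n=16: 16·1 8·2 4·4 2·8 1·16  f→[16+8+4+2+1]=31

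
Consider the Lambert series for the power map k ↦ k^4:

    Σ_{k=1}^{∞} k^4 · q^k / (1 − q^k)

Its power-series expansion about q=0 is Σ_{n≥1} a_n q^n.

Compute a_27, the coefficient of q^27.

n=27: 1·27 3·9 9·3 27·1  f→[1+81+6561+531441]=538084

a_27 = 538084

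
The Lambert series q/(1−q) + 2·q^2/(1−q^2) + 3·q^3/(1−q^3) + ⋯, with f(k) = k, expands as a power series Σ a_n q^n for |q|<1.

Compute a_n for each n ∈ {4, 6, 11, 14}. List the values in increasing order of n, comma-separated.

7, 12, 12, 24

[q^4] f(4)=4,f(2)=2,f(1)=1 ⇒ 7
q^6  k|6↦f(k): 6:6 3:3 2:2 1:1  a_6=12
[q^11] f(1)=1,f(11)=11 ⇒ 12
q^14  k|14↦f(k): 1:1 2:2 7:7 14:14  a_14=24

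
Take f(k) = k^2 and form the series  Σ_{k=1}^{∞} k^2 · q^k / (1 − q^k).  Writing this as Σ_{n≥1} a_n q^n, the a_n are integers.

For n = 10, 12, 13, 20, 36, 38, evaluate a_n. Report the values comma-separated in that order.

130, 210, 170, 546, 1911, 1810

n=10: 1·10 2·5 5·2 10·1  f→[1+4+25+100]=130
n=12: 1·12 2·6 3·4 4·3 6·2 12·1  f→[1+4+9+16+36+144]=210
d|13:{13,1}  Σf=169+1=170
[q^20] f(1)=1,f(2)=4,f(4)=16,f(5)=25,f(10)=100,f(20)=400 ⇒ 546
[q^36] f(36)=1296,f(18)=324,f(12)=144,f(9)=81,f(6)=36,f(4)=16,f(3)=9,f(2)=4,f(1)=1 ⇒ 1911
n=38: 1·38 2·19 19·2 38·1  f→[1+4+361+1444]=1810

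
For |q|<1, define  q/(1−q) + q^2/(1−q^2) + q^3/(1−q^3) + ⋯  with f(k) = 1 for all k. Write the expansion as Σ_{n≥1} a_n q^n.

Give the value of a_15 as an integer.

q^15  k|15↦f(k): 15:1 5:1 3:1 1:1  a_15=4

a_15 = 4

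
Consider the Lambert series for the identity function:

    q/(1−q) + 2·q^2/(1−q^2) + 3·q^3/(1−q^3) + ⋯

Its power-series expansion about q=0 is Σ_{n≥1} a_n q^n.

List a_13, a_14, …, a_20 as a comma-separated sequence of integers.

14, 24, 24, 31, 18, 39, 20, 42

q^13  k|13↦f(k): 13:13 1:1  a_13=14
q^14  k|14↦f(k): 1:1 2:2 7:7 14:14  a_14=24
q^15  k|15↦f(k): 15:15 5:5 3:3 1:1  a_15=24
[q^16] f(1)=1,f(2)=2,f(4)=4,f(8)=8,f(16)=16 ⇒ 31
n=17: 17·1 1·17  f→[17+1]=18
q^18  k|18↦f(k): 18:18 9:9 6:6 3:3 2:2 1:1  a_18=39
n=19: 19·1 1·19  f→[19+1]=20
q^20  k|20↦f(k): 1:1 2:2 4:4 5:5 10:10 20:20  a_20=42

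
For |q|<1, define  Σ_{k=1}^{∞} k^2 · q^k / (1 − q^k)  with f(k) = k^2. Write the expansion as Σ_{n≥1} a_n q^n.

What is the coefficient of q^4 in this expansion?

q^4  k|4↦f(k): 1:1 2:4 4:16  a_4=21

a_4 = 21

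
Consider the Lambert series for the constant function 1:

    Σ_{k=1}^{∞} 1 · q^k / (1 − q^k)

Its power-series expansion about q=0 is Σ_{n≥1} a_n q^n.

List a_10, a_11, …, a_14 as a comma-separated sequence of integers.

[q^10] f(1)=1,f(2)=1,f(5)=1,f(10)=1 ⇒ 4
n=11: 1·11 11·1  f→[1+1]=2
[q^12] f(12)=1,f(6)=1,f(4)=1,f(3)=1,f(2)=1,f(1)=1 ⇒ 6
[q^13] f(1)=1,f(13)=1 ⇒ 2
[q^14] f(14)=1,f(7)=1,f(2)=1,f(1)=1 ⇒ 4

4, 2, 6, 2, 4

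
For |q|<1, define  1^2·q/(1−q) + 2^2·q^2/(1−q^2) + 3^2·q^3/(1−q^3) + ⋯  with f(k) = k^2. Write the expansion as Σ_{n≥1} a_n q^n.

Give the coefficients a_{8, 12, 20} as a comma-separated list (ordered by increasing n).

[q^8] f(8)=64,f(4)=16,f(2)=4,f(1)=1 ⇒ 85
n=12: 1·12 2·6 3·4 4·3 6·2 12·1  f→[1+4+9+16+36+144]=210
[q^20] f(1)=1,f(2)=4,f(4)=16,f(5)=25,f(10)=100,f(20)=400 ⇒ 546

85, 210, 546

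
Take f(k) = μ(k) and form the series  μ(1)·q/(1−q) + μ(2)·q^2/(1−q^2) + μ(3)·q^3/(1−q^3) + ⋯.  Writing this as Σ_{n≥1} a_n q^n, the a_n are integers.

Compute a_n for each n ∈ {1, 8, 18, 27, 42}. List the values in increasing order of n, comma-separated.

1, 0, 0, 0, 0

n=1: 1·1  μ→[1]=1
q^8  k|8↦μ(k): 8:0 4:0 2:-1 1:1  a_8=0
n=18: 18·1 9·2 6·3 3·6 2·9 1·18  μ→[0+0+1+(-1)+(-1)+1]=0
[q^27] μ(1)=1,μ(3)=-1,μ(9)=0,μ(27)=0 ⇒ 0
n=42: 42·1 21·2 14·3 7·6 6·7 3·14 2·21 1·42  μ→[(-1)+1+1+(-1)+1+(-1)+(-1)+1]=0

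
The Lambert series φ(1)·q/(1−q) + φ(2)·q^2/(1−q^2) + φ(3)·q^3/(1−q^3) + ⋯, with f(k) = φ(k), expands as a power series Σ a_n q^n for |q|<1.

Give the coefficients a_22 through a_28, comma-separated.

d|22:{22,11,2,1}  Σφ=10+10+1+1=22
[q^23] φ(23)=22,φ(1)=1 ⇒ 23
d|24:{24,12,8,6,4,3,2,1}  Σφ=8+4+4+2+2+2+1+1=24
d|25:{25,5,1}  Σφ=20+4+1=25
n=26: 1·26 2·13 13·2 26·1  φ→[1+1+12+12]=26
d|27:{1,3,9,27}  Σφ=1+2+6+18=27
n=28: 28·1 14·2 7·4 4·7 2·14 1·28  φ→[12+6+6+2+1+1]=28

22, 23, 24, 25, 26, 27, 28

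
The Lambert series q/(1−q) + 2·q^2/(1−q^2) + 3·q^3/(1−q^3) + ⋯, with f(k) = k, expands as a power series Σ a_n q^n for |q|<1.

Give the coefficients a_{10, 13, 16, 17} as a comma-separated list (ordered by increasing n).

18, 14, 31, 18

n=10: 10·1 5·2 2·5 1·10  f→[10+5+2+1]=18
d|13:{13,1}  Σf=13+1=14
d|16:{1,2,4,8,16}  Σf=1+2+4+8+16=31
n=17: 17·1 1·17  f→[17+1]=18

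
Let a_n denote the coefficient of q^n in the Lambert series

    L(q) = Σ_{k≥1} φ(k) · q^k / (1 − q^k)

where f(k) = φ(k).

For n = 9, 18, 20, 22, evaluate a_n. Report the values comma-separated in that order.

n=9: 1·9 3·3 9·1  φ→[1+2+6]=9
q^18  k|18↦φ(k): 18:6 9:6 6:2 3:2 2:1 1:1  a_18=18
d|20:{1,2,4,5,10,20}  Σφ=1+1+2+4+4+8=20
[q^22] φ(22)=10,φ(11)=10,φ(2)=1,φ(1)=1 ⇒ 22

9, 18, 20, 22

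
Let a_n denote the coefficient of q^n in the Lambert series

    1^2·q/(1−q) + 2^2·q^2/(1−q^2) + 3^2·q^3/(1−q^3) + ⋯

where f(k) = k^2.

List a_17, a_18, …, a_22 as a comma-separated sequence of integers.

[q^17] f(17)=289,f(1)=1 ⇒ 290
n=18: 18·1 9·2 6·3 3·6 2·9 1·18  f→[324+81+36+9+4+1]=455
n=19: 1·19 19·1  f→[1+361]=362
[q^20] f(1)=1,f(2)=4,f(4)=16,f(5)=25,f(10)=100,f(20)=400 ⇒ 546
d|21:{1,3,7,21}  Σf=1+9+49+441=500
d|22:{22,11,2,1}  Σf=484+121+4+1=610

290, 455, 362, 546, 500, 610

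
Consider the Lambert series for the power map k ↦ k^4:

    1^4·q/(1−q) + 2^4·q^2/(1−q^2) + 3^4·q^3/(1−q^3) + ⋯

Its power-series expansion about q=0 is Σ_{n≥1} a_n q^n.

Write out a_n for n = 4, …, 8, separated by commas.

273, 626, 1394, 2402, 4369

[q^4] f(4)=256,f(2)=16,f(1)=1 ⇒ 273
n=5: 5·1 1·5  f→[625+1]=626
n=6: 6·1 3·2 2·3 1·6  f→[1296+81+16+1]=1394
[q^7] f(7)=2401,f(1)=1 ⇒ 2402
[q^8] f(1)=1,f(2)=16,f(4)=256,f(8)=4096 ⇒ 4369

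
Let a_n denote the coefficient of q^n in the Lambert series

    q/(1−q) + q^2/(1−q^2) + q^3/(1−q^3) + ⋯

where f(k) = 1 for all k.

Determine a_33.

a_33 = 4

d|33:{1,3,11,33}  Σf=1+1+1+1=4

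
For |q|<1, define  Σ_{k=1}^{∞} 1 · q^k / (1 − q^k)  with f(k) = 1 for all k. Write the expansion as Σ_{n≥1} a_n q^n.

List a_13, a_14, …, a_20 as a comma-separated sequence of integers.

2, 4, 4, 5, 2, 6, 2, 6

d|13:{1,13}  Σf=1+1=2
n=14: 1·14 2·7 7·2 14·1  f→[1+1+1+1]=4
q^15  k|15↦f(k): 1:1 3:1 5:1 15:1  a_15=4
n=16: 1·16 2·8 4·4 8·2 16·1  f→[1+1+1+1+1]=5
q^17  k|17↦f(k): 1:1 17:1  a_17=2
d|18:{1,2,3,6,9,18}  Σf=1+1+1+1+1+1=6
[q^19] f(19)=1,f(1)=1 ⇒ 2
d|20:{20,10,5,4,2,1}  Σf=1+1+1+1+1+1=6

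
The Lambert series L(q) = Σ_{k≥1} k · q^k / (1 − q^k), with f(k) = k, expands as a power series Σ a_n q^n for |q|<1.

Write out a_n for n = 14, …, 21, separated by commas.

24, 24, 31, 18, 39, 20, 42, 32

d|14:{1,2,7,14}  Σf=1+2+7+14=24
n=15: 15·1 5·3 3·5 1·15  f→[15+5+3+1]=24
n=16: 1·16 2·8 4·4 8·2 16·1  f→[1+2+4+8+16]=31
d|17:{1,17}  Σf=1+17=18
[q^18] f(1)=1,f(2)=2,f(3)=3,f(6)=6,f(9)=9,f(18)=18 ⇒ 39
[q^19] f(19)=19,f(1)=1 ⇒ 20
q^20  k|20↦f(k): 1:1 2:2 4:4 5:5 10:10 20:20  a_20=42
d|21:{21,7,3,1}  Σf=21+7+3+1=32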